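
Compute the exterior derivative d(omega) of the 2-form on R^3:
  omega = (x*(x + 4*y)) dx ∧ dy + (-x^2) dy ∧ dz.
d(omega) = (-2*x) dx ∧ dy ∧ dz

For a 2-form omega = sum_{i<j} g_{ij} dx_i ∧ dx_j, the exterior derivative is
  d(omega) = sum_{i<j} d(g_{ij}) ∧ dx_i ∧ dx_j = sum_{i<j, k} (∂g_{ij}/∂x_k) dx_k ∧ dx_i ∧ dx_j.
Expand each term, using dx_k ∧ dx_i ∧ dx_j = sgn(permutation) dx_{(a)} ∧ dx_{(b)} ∧ dx_{(c)} with (a < b < c) sorted:
  d(-x^2) includes (∂/∂x)(-x^2) dx = (-2*x) dx, which multiplied by dy ∧ dz gives (-2*x) dx ∧ dy ∧ dz
Collecting like 3-forms: d(omega) = (-2*x) dx ∧ dy ∧ dz.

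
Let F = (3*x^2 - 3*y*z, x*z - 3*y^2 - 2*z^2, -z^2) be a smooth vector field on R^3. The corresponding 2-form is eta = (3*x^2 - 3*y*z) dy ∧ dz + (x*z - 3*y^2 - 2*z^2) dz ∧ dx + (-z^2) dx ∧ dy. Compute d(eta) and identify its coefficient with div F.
d(eta) = (6*x - 6*y - 2*z) dx ∧ dy ∧ dz; div F = 6*x - 6*y - 2*z

For a 2-form in R^3 of the form above, applying d gives a 3-form with coefficient ∂P/∂x + ∂Q/∂y + ∂R/∂z:
  ∂P/∂x = 6*x
  ∂Q/∂y = -6*y
  ∂R/∂z = -2*z
Sum = 6*x - 6*y - 2*z, which is exactly div F.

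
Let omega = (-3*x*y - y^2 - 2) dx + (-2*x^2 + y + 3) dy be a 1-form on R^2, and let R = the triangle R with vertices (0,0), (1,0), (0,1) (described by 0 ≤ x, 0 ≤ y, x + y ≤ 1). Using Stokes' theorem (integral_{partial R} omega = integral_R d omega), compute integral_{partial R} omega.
integral_(partial R) omega = 1/6

Stokes: integral_partial_R omega = integral_R d omega with d omega = (∂Q/∂x - ∂P/∂y) dx ∧ dy.
  ∂Q/∂x = -4*x
  ∂P/∂y = -3*x - 2*y
  integrand = ∂Q/∂x - ∂P/∂y = -x + 2*y.
Integrating over R: integral_0^1 integral_0^{1-x} (-x + 2*y) dy dx = 1/6.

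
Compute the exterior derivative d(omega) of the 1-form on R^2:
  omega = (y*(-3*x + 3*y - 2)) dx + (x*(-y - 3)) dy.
d(omega) = (3*x - 7*y - 1) dx ∧ dy

For a 1-form omega = sum_i f_i dx_i, the exterior derivative is
  d(omega) = sum_{i < j} (∂f_j/∂x_i - ∂f_i/∂x_j) dx_i ∧ dx_j.
  coefficient of dx ∧ dy: ∂f_2/∂x - ∂f_1/∂y = ∂(x*(-y - 3))/∂x - ∂(y*(-3*x + 3*y - 2))/∂y = 3*x - 7*y - 1
Assembling: d(omega) = (3*x - 7*y - 1) dx ∧ dy.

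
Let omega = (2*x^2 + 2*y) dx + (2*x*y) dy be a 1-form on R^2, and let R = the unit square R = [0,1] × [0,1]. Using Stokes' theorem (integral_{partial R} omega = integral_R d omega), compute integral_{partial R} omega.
integral_(partial R) omega = -1

Stokes: integral_partial_R omega = integral_R d omega with d omega = (∂Q/∂x - ∂P/∂y) dx ∧ dy.
  ∂Q/∂x = 2*y
  ∂P/∂y = 2
  integrand = ∂Q/∂x - ∂P/∂y = 2*y - 2.
Integrating over R: integral_0^1 integral_0^1 (2*y - 2) dx dy = -1.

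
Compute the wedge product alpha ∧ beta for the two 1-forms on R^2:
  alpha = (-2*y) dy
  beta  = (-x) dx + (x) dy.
alpha ∧ beta = (-2*x*y) dx ∧ dy

Distribute the wedge, using dx_i ∧ dx_j = -dx_j ∧ dx_i and dx_i ∧ dx_i = 0. For each pair (i, j) with i < j, the coefficient of dx_i ∧ dx_j in alpha ∧ beta is (alpha_i * beta_j - alpha_j * beta_i). Collecting: alpha ∧ beta = (-2*x*y) dx ∧ dy.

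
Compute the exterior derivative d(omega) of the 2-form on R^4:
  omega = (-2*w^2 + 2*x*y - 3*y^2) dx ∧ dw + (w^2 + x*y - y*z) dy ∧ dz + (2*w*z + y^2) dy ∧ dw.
d(omega) = (-2*x + 6*y) dx ∧ dy ∧ dw + (y) dx ∧ dy ∧ dz

For a 2-form omega = sum_{i<j} g_{ij} dx_i ∧ dx_j, the exterior derivative is
  d(omega) = sum_{i<j} d(g_{ij}) ∧ dx_i ∧ dx_j = sum_{i<j, k} (∂g_{ij}/∂x_k) dx_k ∧ dx_i ∧ dx_j.
Expand each term, using dx_k ∧ dx_i ∧ dx_j = sgn(permutation) dx_{(a)} ∧ dx_{(b)} ∧ dx_{(c)} with (a < b < c) sorted:
  d(-2*w^2 + 2*x*y - 3*y^2) includes (∂/∂y)(-2*w^2 + 2*x*y - 3*y^2) dy = (2*x - 6*y) dy, which multiplied by dx ∧ dw gives (-2*x + 6*y) dx ∧ dy ∧ dw
  d(w^2 + x*y - y*z) includes (∂/∂x)(w^2 + x*y - y*z) dx = (y) dx, which multiplied by dy ∧ dz gives (y) dx ∧ dy ∧ dz
  d(w^2 + x*y - y*z) includes (∂/∂w)(w^2 + x*y - y*z) dw = (2*w) dw, which multiplied by dy ∧ dz gives (2*w) dy ∧ dz ∧ dw
  d(2*w*z + y^2) includes (∂/∂z)(2*w*z + y^2) dz = (2*w) dz, which multiplied by dy ∧ dw gives (-2*w) dy ∧ dz ∧ dw
Collecting like 3-forms: d(omega) = (-2*x + 6*y) dx ∧ dy ∧ dw + (y) dx ∧ dy ∧ dz.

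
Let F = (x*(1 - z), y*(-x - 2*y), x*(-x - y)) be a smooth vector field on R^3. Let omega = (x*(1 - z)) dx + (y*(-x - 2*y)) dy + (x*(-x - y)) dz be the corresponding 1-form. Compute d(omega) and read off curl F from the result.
d(omega) = (-x) dy ∧ dz + (x + y) dz ∧ dx + (-y) dx ∧ dy; curl F = (-x, x + y, -y)

d omega = sum_{i<j} (∂f_j/∂x_i - ∂f_i/∂x_j) dx_i ∧ dx_j. Under the identification (dy ∧ dz, dz ∧ dx, dx ∧ dy) ↔ (e_x, e_y, e_z), the coefficients are exactly the components of curl F. Compute:
  ∂R/∂y - ∂Q/∂z = (-x) - (0) = -x
  ∂P/∂z - ∂R/∂x = (-x) - (-2*x - y) = x + y
  ∂Q/∂x - ∂P/∂y = (-y) - (0) = -y.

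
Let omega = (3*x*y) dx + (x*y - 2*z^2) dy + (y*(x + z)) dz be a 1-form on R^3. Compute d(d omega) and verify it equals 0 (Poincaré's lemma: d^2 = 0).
d(d omega) = 0

Step 1: d omega = sum_{i<j} (∂f_j/∂x_i - ∂f_i/∂x_j) dx_i ∧ dx_j:
  coeff of dx ∧ dy: -3*x + y
  coeff of dx ∧ dz: y
  coeff of dy ∧ dz: x + 5*z
Step 2: Apply d again to each 2-form coefficient. The only possible 3-form in R^3 is dx ∧ dy ∧ dz, with coefficient
  ∂(coeff of dy∧dz)/∂x - ∂(coeff of dx∧dz)/∂y + ∂(coeff of dx∧dy)/∂z
  = ∂/∂x (x + 5*z) - ∂/∂y (y) + ∂/∂z (-3*x + y).
Each of these terms simplifies to sums of mixed partials that cancel in pairs. The result is 0 (by equality of mixed partials for smooth functions — Schwarz / Clairaut).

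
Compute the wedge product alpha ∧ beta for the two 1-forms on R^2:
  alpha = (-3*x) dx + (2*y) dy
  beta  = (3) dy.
alpha ∧ beta = (-9*x) dx ∧ dy

Distribute the wedge, using dx_i ∧ dx_j = -dx_j ∧ dx_i and dx_i ∧ dx_i = 0. For each pair (i, j) with i < j, the coefficient of dx_i ∧ dx_j in alpha ∧ beta is (alpha_i * beta_j - alpha_j * beta_i). Collecting: alpha ∧ beta = (-9*x) dx ∧ dy.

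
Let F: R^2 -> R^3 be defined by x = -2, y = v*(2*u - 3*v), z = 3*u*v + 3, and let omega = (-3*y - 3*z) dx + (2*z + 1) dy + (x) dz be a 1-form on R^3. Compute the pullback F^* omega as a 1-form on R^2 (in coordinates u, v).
F^* omega = (4*v*(3*u*v + 2)) du + (12*u^2*v - 36*u*v^2 + 8*u - 42*v) dv

Using F^*(f dg) = (f ∘ F) d(g ∘ F), substitute each coordinate x_i by F_i(u, v) in f_i, and replace dx_i by d F_i = (∂F_i/∂u) du + (∂F_i/∂v) dv.
  For the x component: f_1(F) = -15*u*v + 9*v^2 - 9; d F_1 = (0) du + (0) dv
  For the y component: f_2(F) = 6*u*v + 7; d F_2 = (2*v) du + (2*u - 6*v) dv
  For the z component: f_3(F) = -2; d F_3 = (3*v) du + (3*u) dv
Combining and collecting du, dv coefficients:
  coeff of du: 4*v*(3*u*v + 2)
  coeff of dv: 12*u^2*v - 36*u*v^2 + 8*u - 42*v
F^* omega = (4*v*(3*u*v + 2)) du + (12*u^2*v - 36*u*v^2 + 8*u - 42*v) dv.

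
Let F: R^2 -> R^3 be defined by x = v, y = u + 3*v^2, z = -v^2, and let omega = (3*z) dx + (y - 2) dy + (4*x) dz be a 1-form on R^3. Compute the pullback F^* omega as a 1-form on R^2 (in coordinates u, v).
F^* omega = (u + 3*v^2 - 2) du + (v*(6*u + 18*v^2 - 11*v - 12)) dv

Using F^*(f dg) = (f ∘ F) d(g ∘ F), substitute each coordinate x_i by F_i(u, v) in f_i, and replace dx_i by d F_i = (∂F_i/∂u) du + (∂F_i/∂v) dv.
  For the x component: f_1(F) = -3*v^2; d F_1 = (0) du + (1) dv
  For the y component: f_2(F) = u + 3*v^2 - 2; d F_2 = (1) du + (6*v) dv
  For the z component: f_3(F) = 4*v; d F_3 = (0) du + (-2*v) dv
Combining and collecting du, dv coefficients:
  coeff of du: u + 3*v^2 - 2
  coeff of dv: v*(6*u + 18*v^2 - 11*v - 12)
F^* omega = (u + 3*v^2 - 2) du + (v*(6*u + 18*v^2 - 11*v - 12)) dv.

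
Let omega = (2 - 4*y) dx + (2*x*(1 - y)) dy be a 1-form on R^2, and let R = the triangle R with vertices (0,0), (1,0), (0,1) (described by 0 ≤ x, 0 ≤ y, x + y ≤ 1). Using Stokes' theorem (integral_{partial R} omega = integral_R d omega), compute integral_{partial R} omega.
integral_(partial R) omega = 8/3

Stokes: integral_partial_R omega = integral_R d omega with d omega = (∂Q/∂x - ∂P/∂y) dx ∧ dy.
  ∂Q/∂x = 2 - 2*y
  ∂P/∂y = -4
  integrand = ∂Q/∂x - ∂P/∂y = 6 - 2*y.
Integrating over R: integral_0^1 integral_0^{1-x} (6 - 2*y) dy dx = 8/3.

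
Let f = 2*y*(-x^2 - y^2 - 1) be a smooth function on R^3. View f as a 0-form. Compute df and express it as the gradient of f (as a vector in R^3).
df = (-4*x*y) dx + (-2*x^2 - 6*y^2 - 2) dy + (0) dz; grad f = (-4*x*y, -2*x^2 - 6*y^2 - 2, 0)

For a 0-form f, d f = (∂f/∂x) dx + (∂f/∂y) dy + (∂f/∂z) dz. The components of the vector representation are exactly the entries of grad f in Cartesian coordinates:
  ∂f/∂x = -4*x*y
  ∂f/∂y = -2*x^2 - 6*y^2 - 2
  ∂f/∂z = 0.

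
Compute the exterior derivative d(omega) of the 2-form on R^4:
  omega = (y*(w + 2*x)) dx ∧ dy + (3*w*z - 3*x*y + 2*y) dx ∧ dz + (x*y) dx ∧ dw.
d(omega) = (-x + y) dx ∧ dy ∧ dw + (3*x - 2) dx ∧ dy ∧ dz + (3*z) dx ∧ dz ∧ dw

For a 2-form omega = sum_{i<j} g_{ij} dx_i ∧ dx_j, the exterior derivative is
  d(omega) = sum_{i<j} d(g_{ij}) ∧ dx_i ∧ dx_j = sum_{i<j, k} (∂g_{ij}/∂x_k) dx_k ∧ dx_i ∧ dx_j.
Expand each term, using dx_k ∧ dx_i ∧ dx_j = sgn(permutation) dx_{(a)} ∧ dx_{(b)} ∧ dx_{(c)} with (a < b < c) sorted:
  d(y*(w + 2*x)) includes (∂/∂w)(y*(w + 2*x)) dw = (y) dw, which multiplied by dx ∧ dy gives (y) dx ∧ dy ∧ dw
  d(3*w*z - 3*x*y + 2*y) includes (∂/∂y)(3*w*z - 3*x*y + 2*y) dy = (2 - 3*x) dy, which multiplied by dx ∧ dz gives (3*x - 2) dx ∧ dy ∧ dz
  d(3*w*z - 3*x*y + 2*y) includes (∂/∂w)(3*w*z - 3*x*y + 2*y) dw = (3*z) dw, which multiplied by dx ∧ dz gives (3*z) dx ∧ dz ∧ dw
  d(x*y) includes (∂/∂y)(x*y) dy = (x) dy, which multiplied by dx ∧ dw gives (-x) dx ∧ dy ∧ dw
Collecting like 3-forms: d(omega) = (-x + y) dx ∧ dy ∧ dw + (3*x - 2) dx ∧ dy ∧ dz + (3*z) dx ∧ dz ∧ dw.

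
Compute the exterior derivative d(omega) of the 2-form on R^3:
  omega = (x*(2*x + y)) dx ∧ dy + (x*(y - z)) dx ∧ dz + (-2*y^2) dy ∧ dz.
d(omega) = (-x) dx ∧ dy ∧ dz

For a 2-form omega = sum_{i<j} g_{ij} dx_i ∧ dx_j, the exterior derivative is
  d(omega) = sum_{i<j} d(g_{ij}) ∧ dx_i ∧ dx_j = sum_{i<j, k} (∂g_{ij}/∂x_k) dx_k ∧ dx_i ∧ dx_j.
Expand each term, using dx_k ∧ dx_i ∧ dx_j = sgn(permutation) dx_{(a)} ∧ dx_{(b)} ∧ dx_{(c)} with (a < b < c) sorted:
  d(x*(y - z)) includes (∂/∂y)(x*(y - z)) dy = (x) dy, which multiplied by dx ∧ dz gives (-x) dx ∧ dy ∧ dz
Collecting like 3-forms: d(omega) = (-x) dx ∧ dy ∧ dz.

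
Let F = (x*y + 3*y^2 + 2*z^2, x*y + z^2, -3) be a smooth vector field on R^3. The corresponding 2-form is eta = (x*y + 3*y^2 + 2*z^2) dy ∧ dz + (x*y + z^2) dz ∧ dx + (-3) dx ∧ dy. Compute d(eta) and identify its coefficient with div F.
d(eta) = (x + y) dx ∧ dy ∧ dz; div F = x + y

For a 2-form in R^3 of the form above, applying d gives a 3-form with coefficient ∂P/∂x + ∂Q/∂y + ∂R/∂z:
  ∂P/∂x = y
  ∂Q/∂y = x
  ∂R/∂z = 0
Sum = x + y, which is exactly div F.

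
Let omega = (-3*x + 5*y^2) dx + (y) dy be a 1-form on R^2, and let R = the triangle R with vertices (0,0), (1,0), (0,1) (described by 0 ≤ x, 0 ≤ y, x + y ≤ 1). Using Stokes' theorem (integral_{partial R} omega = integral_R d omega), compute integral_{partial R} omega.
integral_(partial R) omega = -5/3

Stokes: integral_partial_R omega = integral_R d omega with d omega = (∂Q/∂x - ∂P/∂y) dx ∧ dy.
  ∂Q/∂x = 0
  ∂P/∂y = 10*y
  integrand = ∂Q/∂x - ∂P/∂y = -10*y.
Integrating over R: integral_0^1 integral_0^{1-x} (-10*y) dy dx = -5/3.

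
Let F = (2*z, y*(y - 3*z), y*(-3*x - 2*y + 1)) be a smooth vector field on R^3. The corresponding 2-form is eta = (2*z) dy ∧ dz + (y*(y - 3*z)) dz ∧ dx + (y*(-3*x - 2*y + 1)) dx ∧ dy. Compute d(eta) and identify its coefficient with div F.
d(eta) = (2*y - 3*z) dx ∧ dy ∧ dz; div F = 2*y - 3*z

For a 2-form in R^3 of the form above, applying d gives a 3-form with coefficient ∂P/∂x + ∂Q/∂y + ∂R/∂z:
  ∂P/∂x = 0
  ∂Q/∂y = 2*y - 3*z
  ∂R/∂z = 0
Sum = 2*y - 3*z, which is exactly div F.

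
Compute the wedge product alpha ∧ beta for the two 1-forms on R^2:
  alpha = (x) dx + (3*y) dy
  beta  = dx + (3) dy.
alpha ∧ beta = (3*x - 3*y) dx ∧ dy

Distribute the wedge, using dx_i ∧ dx_j = -dx_j ∧ dx_i and dx_i ∧ dx_i = 0. For each pair (i, j) with i < j, the coefficient of dx_i ∧ dx_j in alpha ∧ beta is (alpha_i * beta_j - alpha_j * beta_i). Collecting: alpha ∧ beta = (3*x - 3*y) dx ∧ dy.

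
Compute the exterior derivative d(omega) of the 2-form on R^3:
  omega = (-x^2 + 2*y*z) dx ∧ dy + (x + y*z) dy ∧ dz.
d(omega) = (2*y + 1) dx ∧ dy ∧ dz

For a 2-form omega = sum_{i<j} g_{ij} dx_i ∧ dx_j, the exterior derivative is
  d(omega) = sum_{i<j} d(g_{ij}) ∧ dx_i ∧ dx_j = sum_{i<j, k} (∂g_{ij}/∂x_k) dx_k ∧ dx_i ∧ dx_j.
Expand each term, using dx_k ∧ dx_i ∧ dx_j = sgn(permutation) dx_{(a)} ∧ dx_{(b)} ∧ dx_{(c)} with (a < b < c) sorted:
  d(-x^2 + 2*y*z) includes (∂/∂z)(-x^2 + 2*y*z) dz = (2*y) dz, which multiplied by dx ∧ dy gives (2*y) dx ∧ dy ∧ dz
  d(x + y*z) includes (∂/∂x)(x + y*z) dx = (1) dx, which multiplied by dy ∧ dz gives (1) dx ∧ dy ∧ dz
Collecting like 3-forms: d(omega) = (2*y + 1) dx ∧ dy ∧ dz.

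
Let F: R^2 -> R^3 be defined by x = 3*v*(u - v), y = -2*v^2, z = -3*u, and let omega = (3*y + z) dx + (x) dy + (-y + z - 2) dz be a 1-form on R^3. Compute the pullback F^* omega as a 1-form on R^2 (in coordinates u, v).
F^* omega = (-9*u*v + 9*u - 18*v^3 - 6*v^2 + 6) du + (-9*u^2 - 30*u*v^2 + 18*u*v + 48*v^3) dv

Using F^*(f dg) = (f ∘ F) d(g ∘ F), substitute each coordinate x_i by F_i(u, v) in f_i, and replace dx_i by d F_i = (∂F_i/∂u) du + (∂F_i/∂v) dv.
  For the x component: f_1(F) = -3*u - 6*v^2; d F_1 = (3*v) du + (3*u - 6*v) dv
  For the y component: f_2(F) = 3*v*(u - v); d F_2 = (0) du + (-4*v) dv
  For the z component: f_3(F) = -3*u + 2*v^2 - 2; d F_3 = (-3) du + (0) dv
Combining and collecting du, dv coefficients:
  coeff of du: -9*u*v + 9*u - 18*v^3 - 6*v^2 + 6
  coeff of dv: -9*u^2 - 30*u*v^2 + 18*u*v + 48*v^3
F^* omega = (-9*u*v + 9*u - 18*v^3 - 6*v^2 + 6) du + (-9*u^2 - 30*u*v^2 + 18*u*v + 48*v^3) dv.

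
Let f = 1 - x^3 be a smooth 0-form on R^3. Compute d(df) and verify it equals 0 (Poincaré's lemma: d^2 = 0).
d(df) = 0

Step 1: df = sum_i (∂f/∂x_i) dx_i = (-3*x^2) dx + (0) dy + (0) dz.
Step 2: Apply d again. Using the 1-form formula, the coefficient of dx ∧ dy in d(df) is ∂^2 f/∂x ∂y - ∂^2 f/∂y ∂x = (0) - (0) = 0 (equality of mixed partials for smooth f).
Similarly for dx ∧ dz and dy ∧ dz — all coefficients vanish. So d(df) = 0.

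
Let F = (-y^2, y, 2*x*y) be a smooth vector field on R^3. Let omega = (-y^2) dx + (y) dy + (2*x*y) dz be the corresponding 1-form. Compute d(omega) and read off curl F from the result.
d(omega) = (2*x) dy ∧ dz + (-2*y) dz ∧ dx + (2*y) dx ∧ dy; curl F = (2*x, -2*y, 2*y)

d omega = sum_{i<j} (∂f_j/∂x_i - ∂f_i/∂x_j) dx_i ∧ dx_j. Under the identification (dy ∧ dz, dz ∧ dx, dx ∧ dy) ↔ (e_x, e_y, e_z), the coefficients are exactly the components of curl F. Compute:
  ∂R/∂y - ∂Q/∂z = (2*x) - (0) = 2*x
  ∂P/∂z - ∂R/∂x = (0) - (2*y) = -2*y
  ∂Q/∂x - ∂P/∂y = (0) - (-2*y) = 2*y.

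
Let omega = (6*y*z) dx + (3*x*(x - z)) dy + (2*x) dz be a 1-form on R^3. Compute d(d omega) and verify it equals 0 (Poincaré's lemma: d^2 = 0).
d(d omega) = 0

Step 1: d omega = sum_{i<j} (∂f_j/∂x_i - ∂f_i/∂x_j) dx_i ∧ dx_j:
  coeff of dx ∧ dy: 6*x - 9*z
  coeff of dx ∧ dz: 2 - 6*y
  coeff of dy ∧ dz: 3*x
Step 2: Apply d again to each 2-form coefficient. The only possible 3-form in R^3 is dx ∧ dy ∧ dz, with coefficient
  ∂(coeff of dy∧dz)/∂x - ∂(coeff of dx∧dz)/∂y + ∂(coeff of dx∧dy)/∂z
  = ∂/∂x (3*x) - ∂/∂y (2 - 6*y) + ∂/∂z (6*x - 9*z).
Each of these terms simplifies to sums of mixed partials that cancel in pairs. The result is 0 (by equality of mixed partials for smooth functions — Schwarz / Clairaut).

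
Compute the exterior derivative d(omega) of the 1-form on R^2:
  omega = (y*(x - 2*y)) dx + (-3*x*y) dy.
d(omega) = (-x + y) dx ∧ dy

For a 1-form omega = sum_i f_i dx_i, the exterior derivative is
  d(omega) = sum_{i < j} (∂f_j/∂x_i - ∂f_i/∂x_j) dx_i ∧ dx_j.
  coefficient of dx ∧ dy: ∂f_2/∂x - ∂f_1/∂y = ∂(-3*x*y)/∂x - ∂(y*(x - 2*y))/∂y = -x + y
Assembling: d(omega) = (-x + y) dx ∧ dy.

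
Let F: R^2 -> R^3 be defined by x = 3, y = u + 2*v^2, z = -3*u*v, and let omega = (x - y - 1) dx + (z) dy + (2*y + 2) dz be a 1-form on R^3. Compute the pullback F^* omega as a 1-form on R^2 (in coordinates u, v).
F^* omega = (3*v*(-3*u - 4*v^2 - 2)) du + (6*u*(-u - 4*v^2 - 1)) dv

Using F^*(f dg) = (f ∘ F) d(g ∘ F), substitute each coordinate x_i by F_i(u, v) in f_i, and replace dx_i by d F_i = (∂F_i/∂u) du + (∂F_i/∂v) dv.
  For the x component: f_1(F) = -u - 2*v^2 + 2; d F_1 = (0) du + (0) dv
  For the y component: f_2(F) = -3*u*v; d F_2 = (1) du + (4*v) dv
  For the z component: f_3(F) = 2*u + 4*v^2 + 2; d F_3 = (-3*v) du + (-3*u) dv
Combining and collecting du, dv coefficients:
  coeff of du: 3*v*(-3*u - 4*v^2 - 2)
  coeff of dv: 6*u*(-u - 4*v^2 - 1)
F^* omega = (3*v*(-3*u - 4*v^2 - 2)) du + (6*u*(-u - 4*v^2 - 1)) dv.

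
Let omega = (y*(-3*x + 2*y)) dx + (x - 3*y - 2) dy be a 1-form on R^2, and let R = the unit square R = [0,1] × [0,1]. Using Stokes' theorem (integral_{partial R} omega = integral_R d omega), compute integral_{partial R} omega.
integral_(partial R) omega = 1/2

Stokes: integral_partial_R omega = integral_R d omega with d omega = (∂Q/∂x - ∂P/∂y) dx ∧ dy.
  ∂Q/∂x = 1
  ∂P/∂y = -3*x + 4*y
  integrand = ∂Q/∂x - ∂P/∂y = 3*x - 4*y + 1.
Integrating over R: integral_0^1 integral_0^1 (3*x - 4*y + 1) dx dy = 1/2.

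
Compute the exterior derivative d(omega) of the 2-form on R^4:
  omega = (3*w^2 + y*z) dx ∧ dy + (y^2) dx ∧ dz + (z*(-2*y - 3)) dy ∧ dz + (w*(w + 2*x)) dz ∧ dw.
d(omega) = (-y) dx ∧ dy ∧ dz + (6*w) dx ∧ dy ∧ dw + (2*w) dx ∧ dz ∧ dw

For a 2-form omega = sum_{i<j} g_{ij} dx_i ∧ dx_j, the exterior derivative is
  d(omega) = sum_{i<j} d(g_{ij}) ∧ dx_i ∧ dx_j = sum_{i<j, k} (∂g_{ij}/∂x_k) dx_k ∧ dx_i ∧ dx_j.
Expand each term, using dx_k ∧ dx_i ∧ dx_j = sgn(permutation) dx_{(a)} ∧ dx_{(b)} ∧ dx_{(c)} with (a < b < c) sorted:
  d(3*w^2 + y*z) includes (∂/∂z)(3*w^2 + y*z) dz = (y) dz, which multiplied by dx ∧ dy gives (y) dx ∧ dy ∧ dz
  d(3*w^2 + y*z) includes (∂/∂w)(3*w^2 + y*z) dw = (6*w) dw, which multiplied by dx ∧ dy gives (6*w) dx ∧ dy ∧ dw
  d(y^2) includes (∂/∂y)(y^2) dy = (2*y) dy, which multiplied by dx ∧ dz gives (-2*y) dx ∧ dy ∧ dz
  d(w*(w + 2*x)) includes (∂/∂x)(w*(w + 2*x)) dx = (2*w) dx, which multiplied by dz ∧ dw gives (2*w) dx ∧ dz ∧ dw
Collecting like 3-forms: d(omega) = (-y) dx ∧ dy ∧ dz + (6*w) dx ∧ dy ∧ dw + (2*w) dx ∧ dz ∧ dw.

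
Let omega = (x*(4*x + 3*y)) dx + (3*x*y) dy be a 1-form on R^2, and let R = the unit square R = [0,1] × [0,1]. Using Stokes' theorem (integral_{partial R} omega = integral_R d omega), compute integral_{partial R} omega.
integral_(partial R) omega = 0

Stokes: integral_partial_R omega = integral_R d omega with d omega = (∂Q/∂x - ∂P/∂y) dx ∧ dy.
  ∂Q/∂x = 3*y
  ∂P/∂y = 3*x
  integrand = ∂Q/∂x - ∂P/∂y = -3*x + 3*y.
Integrating over R: integral_0^1 integral_0^1 (-3*x + 3*y) dx dy = 0.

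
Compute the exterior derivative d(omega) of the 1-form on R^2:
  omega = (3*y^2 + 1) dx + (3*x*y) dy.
d(omega) = (-3*y) dx ∧ dy

For a 1-form omega = sum_i f_i dx_i, the exterior derivative is
  d(omega) = sum_{i < j} (∂f_j/∂x_i - ∂f_i/∂x_j) dx_i ∧ dx_j.
  coefficient of dx ∧ dy: ∂f_2/∂x - ∂f_1/∂y = ∂(3*x*y)/∂x - ∂(3*y^2 + 1)/∂y = -3*y
Assembling: d(omega) = (-3*y) dx ∧ dy.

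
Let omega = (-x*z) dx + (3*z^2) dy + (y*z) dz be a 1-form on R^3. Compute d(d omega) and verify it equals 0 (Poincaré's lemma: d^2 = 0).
d(d omega) = 0

Step 1: d omega = sum_{i<j} (∂f_j/∂x_i - ∂f_i/∂x_j) dx_i ∧ dx_j:
  coeff of dx ∧ dy: 0
  coeff of dx ∧ dz: x
  coeff of dy ∧ dz: -5*z
Step 2: Apply d again to each 2-form coefficient. The only possible 3-form in R^3 is dx ∧ dy ∧ dz, with coefficient
  ∂(coeff of dy∧dz)/∂x - ∂(coeff of dx∧dz)/∂y + ∂(coeff of dx∧dy)/∂z
  = ∂/∂x (-5*z) - ∂/∂y (x) + ∂/∂z (0).
Each of these terms simplifies to sums of mixed partials that cancel in pairs. The result is 0 (by equality of mixed partials for smooth functions — Schwarz / Clairaut).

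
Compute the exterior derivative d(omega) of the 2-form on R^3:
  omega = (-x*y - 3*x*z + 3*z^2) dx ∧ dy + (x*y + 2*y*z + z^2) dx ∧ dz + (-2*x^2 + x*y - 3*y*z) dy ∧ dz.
d(omega) = (-8*x + y + 4*z) dx ∧ dy ∧ dz

For a 2-form omega = sum_{i<j} g_{ij} dx_i ∧ dx_j, the exterior derivative is
  d(omega) = sum_{i<j} d(g_{ij}) ∧ dx_i ∧ dx_j = sum_{i<j, k} (∂g_{ij}/∂x_k) dx_k ∧ dx_i ∧ dx_j.
Expand each term, using dx_k ∧ dx_i ∧ dx_j = sgn(permutation) dx_{(a)} ∧ dx_{(b)} ∧ dx_{(c)} with (a < b < c) sorted:
  d(-x*y - 3*x*z + 3*z^2) includes (∂/∂z)(-x*y - 3*x*z + 3*z^2) dz = (-3*x + 6*z) dz, which multiplied by dx ∧ dy gives (-3*x + 6*z) dx ∧ dy ∧ dz
  d(x*y + 2*y*z + z^2) includes (∂/∂y)(x*y + 2*y*z + z^2) dy = (x + 2*z) dy, which multiplied by dx ∧ dz gives (-x - 2*z) dx ∧ dy ∧ dz
  d(-2*x^2 + x*y - 3*y*z) includes (∂/∂x)(-2*x^2 + x*y - 3*y*z) dx = (-4*x + y) dx, which multiplied by dy ∧ dz gives (-4*x + y) dx ∧ dy ∧ dz
Collecting like 3-forms: d(omega) = (-8*x + y + 4*z) dx ∧ dy ∧ dz.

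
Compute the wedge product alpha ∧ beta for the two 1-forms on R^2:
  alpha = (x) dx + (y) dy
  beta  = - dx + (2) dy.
alpha ∧ beta = (2*x + y) dx ∧ dy

Distribute the wedge, using dx_i ∧ dx_j = -dx_j ∧ dx_i and dx_i ∧ dx_i = 0. For each pair (i, j) with i < j, the coefficient of dx_i ∧ dx_j in alpha ∧ beta is (alpha_i * beta_j - alpha_j * beta_i). Collecting: alpha ∧ beta = (2*x + y) dx ∧ dy.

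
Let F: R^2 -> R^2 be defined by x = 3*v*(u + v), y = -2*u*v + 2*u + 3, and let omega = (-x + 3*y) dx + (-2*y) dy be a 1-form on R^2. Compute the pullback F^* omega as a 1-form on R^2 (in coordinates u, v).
F^* omega = (-35*u*v^2 + 34*u*v - 8*u - 9*v^3 + 39*v - 12) du + (-35*u^2*v + 26*u^2 - 63*u*v^2 + 36*u*v + 39*u - 18*v^3 + 54*v) dv

Using F^*(f dg) = (f ∘ F) d(g ∘ F), substitute each coordinate x_i by F_i(u, v) in f_i, and replace dx_i by d F_i = (∂F_i/∂u) du + (∂F_i/∂v) dv.
  For the x component: f_1(F) = -9*u*v + 6*u - 3*v^2 + 9; d F_1 = (3*v) du + (3*u + 6*v) dv
  For the y component: f_2(F) = 4*u*v - 4*u - 6; d F_2 = (2 - 2*v) du + (-2*u) dv
Combining and collecting du, dv coefficients:
  coeff of du: -35*u*v^2 + 34*u*v - 8*u - 9*v^3 + 39*v - 12
  coeff of dv: -35*u^2*v + 26*u^2 - 63*u*v^2 + 36*u*v + 39*u - 18*v^3 + 54*v
F^* omega = (-35*u*v^2 + 34*u*v - 8*u - 9*v^3 + 39*v - 12) du + (-35*u^2*v + 26*u^2 - 63*u*v^2 + 36*u*v + 39*u - 18*v^3 + 54*v) dv.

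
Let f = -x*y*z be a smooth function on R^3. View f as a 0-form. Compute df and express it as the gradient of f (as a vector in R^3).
df = (-y*z) dx + (-x*z) dy + (-x*y) dz; grad f = (-y*z, -x*z, -x*y)

For a 0-form f, d f = (∂f/∂x) dx + (∂f/∂y) dy + (∂f/∂z) dz. The components of the vector representation are exactly the entries of grad f in Cartesian coordinates:
  ∂f/∂x = -y*z
  ∂f/∂y = -x*z
  ∂f/∂z = -x*y.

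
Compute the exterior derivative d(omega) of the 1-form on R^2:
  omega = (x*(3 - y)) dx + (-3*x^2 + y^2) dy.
d(omega) = (-5*x) dx ∧ dy

For a 1-form omega = sum_i f_i dx_i, the exterior derivative is
  d(omega) = sum_{i < j} (∂f_j/∂x_i - ∂f_i/∂x_j) dx_i ∧ dx_j.
  coefficient of dx ∧ dy: ∂f_2/∂x - ∂f_1/∂y = ∂(-3*x^2 + y^2)/∂x - ∂(x*(3 - y))/∂y = -5*x
Assembling: d(omega) = (-5*x) dx ∧ dy.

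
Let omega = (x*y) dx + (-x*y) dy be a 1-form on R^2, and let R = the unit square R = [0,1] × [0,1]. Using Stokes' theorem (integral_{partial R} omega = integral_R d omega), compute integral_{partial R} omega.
integral_(partial R) omega = -1

Stokes: integral_partial_R omega = integral_R d omega with d omega = (∂Q/∂x - ∂P/∂y) dx ∧ dy.
  ∂Q/∂x = -y
  ∂P/∂y = x
  integrand = ∂Q/∂x - ∂P/∂y = -x - y.
Integrating over R: integral_0^1 integral_0^1 (-x - y) dx dy = -1.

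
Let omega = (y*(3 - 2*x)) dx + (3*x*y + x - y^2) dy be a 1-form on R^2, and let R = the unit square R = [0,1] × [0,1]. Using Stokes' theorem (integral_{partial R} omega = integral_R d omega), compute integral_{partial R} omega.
integral_(partial R) omega = 1/2

Stokes: integral_partial_R omega = integral_R d omega with d omega = (∂Q/∂x - ∂P/∂y) dx ∧ dy.
  ∂Q/∂x = 3*y + 1
  ∂P/∂y = 3 - 2*x
  integrand = ∂Q/∂x - ∂P/∂y = 2*x + 3*y - 2.
Integrating over R: integral_0^1 integral_0^1 (2*x + 3*y - 2) dx dy = 1/2.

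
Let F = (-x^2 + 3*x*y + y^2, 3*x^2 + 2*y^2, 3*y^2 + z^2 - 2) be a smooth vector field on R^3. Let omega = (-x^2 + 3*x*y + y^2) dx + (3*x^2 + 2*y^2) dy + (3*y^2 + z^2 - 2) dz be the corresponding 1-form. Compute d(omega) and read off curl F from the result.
d(omega) = (6*y) dy ∧ dz + (0) dz ∧ dx + (3*x - 2*y) dx ∧ dy; curl F = (6*y, 0, 3*x - 2*y)

d omega = sum_{i<j} (∂f_j/∂x_i - ∂f_i/∂x_j) dx_i ∧ dx_j. Under the identification (dy ∧ dz, dz ∧ dx, dx ∧ dy) ↔ (e_x, e_y, e_z), the coefficients are exactly the components of curl F. Compute:
  ∂R/∂y - ∂Q/∂z = (6*y) - (0) = 6*y
  ∂P/∂z - ∂R/∂x = (0) - (0) = 0
  ∂Q/∂x - ∂P/∂y = (6*x) - (3*x + 2*y) = 3*x - 2*y.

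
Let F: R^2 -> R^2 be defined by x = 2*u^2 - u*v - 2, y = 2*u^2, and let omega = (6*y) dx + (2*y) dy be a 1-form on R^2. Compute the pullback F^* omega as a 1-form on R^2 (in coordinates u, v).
F^* omega = (u^2*(64*u - 12*v)) du + (-12*u^3) dv

Using F^*(f dg) = (f ∘ F) d(g ∘ F), substitute each coordinate x_i by F_i(u, v) in f_i, and replace dx_i by d F_i = (∂F_i/∂u) du + (∂F_i/∂v) dv.
  For the x component: f_1(F) = 12*u^2; d F_1 = (4*u - v) du + (-u) dv
  For the y component: f_2(F) = 4*u^2; d F_2 = (4*u) du + (0) dv
Combining and collecting du, dv coefficients:
  coeff of du: u^2*(64*u - 12*v)
  coeff of dv: -12*u^3
F^* omega = (u^2*(64*u - 12*v)) du + (-12*u^3) dv.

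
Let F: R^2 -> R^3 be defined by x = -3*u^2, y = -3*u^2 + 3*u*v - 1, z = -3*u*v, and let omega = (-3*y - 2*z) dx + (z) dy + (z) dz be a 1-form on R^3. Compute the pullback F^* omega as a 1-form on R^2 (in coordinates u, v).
F^* omega = (18*u*(-3*u^2 + 2*u*v - 1)) du

Using F^*(f dg) = (f ∘ F) d(g ∘ F), substitute each coordinate x_i by F_i(u, v) in f_i, and replace dx_i by d F_i = (∂F_i/∂u) du + (∂F_i/∂v) dv.
  For the x component: f_1(F) = 9*u^2 - 3*u*v + 3; d F_1 = (-6*u) du + (0) dv
  For the y component: f_2(F) = -3*u*v; d F_2 = (-6*u + 3*v) du + (3*u) dv
  For the z component: f_3(F) = -3*u*v; d F_3 = (-3*v) du + (-3*u) dv
Combining and collecting du, dv coefficients:
  coeff of du: 18*u*(-3*u^2 + 2*u*v - 1)
  coeff of dv: 0
F^* omega = (18*u*(-3*u^2 + 2*u*v - 1)) du.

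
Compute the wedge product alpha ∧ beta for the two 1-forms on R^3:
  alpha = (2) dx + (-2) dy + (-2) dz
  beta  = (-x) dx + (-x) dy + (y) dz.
alpha ∧ beta = (-4*x) dx ∧ dy + (-2*x + 2*y) dx ∧ dz + (-2*x - 2*y) dy ∧ dz

Distribute the wedge, using dx_i ∧ dx_j = -dx_j ∧ dx_i and dx_i ∧ dx_i = 0. For each pair (i, j) with i < j, the coefficient of dx_i ∧ dx_j in alpha ∧ beta is (alpha_i * beta_j - alpha_j * beta_i). Collecting: alpha ∧ beta = (-4*x) dx ∧ dy + (-2*x + 2*y) dx ∧ dz + (-2*x - 2*y) dy ∧ dz.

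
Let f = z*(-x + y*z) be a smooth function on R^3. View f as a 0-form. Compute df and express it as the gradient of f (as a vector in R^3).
df = (-z) dx + (z^2) dy + (-x + 2*y*z) dz; grad f = (-z, z^2, -x + 2*y*z)

For a 0-form f, d f = (∂f/∂x) dx + (∂f/∂y) dy + (∂f/∂z) dz. The components of the vector representation are exactly the entries of grad f in Cartesian coordinates:
  ∂f/∂x = -z
  ∂f/∂y = z^2
  ∂f/∂z = -x + 2*y*z.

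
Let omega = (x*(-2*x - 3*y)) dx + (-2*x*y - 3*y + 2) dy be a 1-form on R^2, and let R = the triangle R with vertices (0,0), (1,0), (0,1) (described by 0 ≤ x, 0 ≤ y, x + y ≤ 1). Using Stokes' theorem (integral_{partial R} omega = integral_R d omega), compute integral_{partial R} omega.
integral_(partial R) omega = 1/6

Stokes: integral_partial_R omega = integral_R d omega with d omega = (∂Q/∂x - ∂P/∂y) dx ∧ dy.
  ∂Q/∂x = -2*y
  ∂P/∂y = -3*x
  integrand = ∂Q/∂x - ∂P/∂y = 3*x - 2*y.
Integrating over R: integral_0^1 integral_0^{1-x} (3*x - 2*y) dy dx = 1/6.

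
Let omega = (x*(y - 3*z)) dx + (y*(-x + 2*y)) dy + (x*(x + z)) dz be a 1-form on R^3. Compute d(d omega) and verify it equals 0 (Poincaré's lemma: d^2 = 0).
d(d omega) = 0

Step 1: d omega = sum_{i<j} (∂f_j/∂x_i - ∂f_i/∂x_j) dx_i ∧ dx_j:
  coeff of dx ∧ dy: -x - y
  coeff of dx ∧ dz: 5*x + z
  coeff of dy ∧ dz: 0
Step 2: Apply d again to each 2-form coefficient. The only possible 3-form in R^3 is dx ∧ dy ∧ dz, with coefficient
  ∂(coeff of dy∧dz)/∂x - ∂(coeff of dx∧dz)/∂y + ∂(coeff of dx∧dy)/∂z
  = ∂/∂x (0) - ∂/∂y (5*x + z) + ∂/∂z (-x - y).
Each of these terms simplifies to sums of mixed partials that cancel in pairs. The result is 0 (by equality of mixed partials for smooth functions — Schwarz / Clairaut).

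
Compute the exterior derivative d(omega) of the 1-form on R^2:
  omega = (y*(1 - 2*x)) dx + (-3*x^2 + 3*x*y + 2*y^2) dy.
d(omega) = (-4*x + 3*y - 1) dx ∧ dy

For a 1-form omega = sum_i f_i dx_i, the exterior derivative is
  d(omega) = sum_{i < j} (∂f_j/∂x_i - ∂f_i/∂x_j) dx_i ∧ dx_j.
  coefficient of dx ∧ dy: ∂f_2/∂x - ∂f_1/∂y = ∂(-3*x^2 + 3*x*y + 2*y^2)/∂x - ∂(y*(1 - 2*x))/∂y = -4*x + 3*y - 1
Assembling: d(omega) = (-4*x + 3*y - 1) dx ∧ dy.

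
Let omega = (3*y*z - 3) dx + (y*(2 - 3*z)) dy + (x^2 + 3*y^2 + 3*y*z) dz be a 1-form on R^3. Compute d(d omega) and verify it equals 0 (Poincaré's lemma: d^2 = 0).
d(d omega) = 0

Step 1: d omega = sum_{i<j} (∂f_j/∂x_i - ∂f_i/∂x_j) dx_i ∧ dx_j:
  coeff of dx ∧ dy: -3*z
  coeff of dx ∧ dz: 2*x - 3*y
  coeff of dy ∧ dz: 9*y + 3*z
Step 2: Apply d again to each 2-form coefficient. The only possible 3-form in R^3 is dx ∧ dy ∧ dz, with coefficient
  ∂(coeff of dy∧dz)/∂x - ∂(coeff of dx∧dz)/∂y + ∂(coeff of dx∧dy)/∂z
  = ∂/∂x (9*y + 3*z) - ∂/∂y (2*x - 3*y) + ∂/∂z (-3*z).
Each of these terms simplifies to sums of mixed partials that cancel in pairs. The result is 0 (by equality of mixed partials for smooth functions — Schwarz / Clairaut).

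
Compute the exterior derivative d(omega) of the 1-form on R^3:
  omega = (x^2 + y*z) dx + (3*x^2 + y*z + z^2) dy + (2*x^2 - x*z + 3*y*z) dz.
d(omega) = (6*x - z) dx ∧ dy + (4*x - y - z) dx ∧ dz + (-y + z) dy ∧ dz

For a 1-form omega = sum_i f_i dx_i, the exterior derivative is
  d(omega) = sum_{i < j} (∂f_j/∂x_i - ∂f_i/∂x_j) dx_i ∧ dx_j.
  coefficient of dx ∧ dy: ∂f_2/∂x - ∂f_1/∂y = ∂(3*x^2 + y*z + z^2)/∂x - ∂(x^2 + y*z)/∂y = 6*x - z
  coefficient of dx ∧ dz: ∂f_3/∂x - ∂f_1/∂z = ∂(2*x^2 - x*z + 3*y*z)/∂x - ∂(x^2 + y*z)/∂z = 4*x - y - z
  coefficient of dy ∧ dz: ∂f_3/∂y - ∂f_2/∂z = ∂(2*x^2 - x*z + 3*y*z)/∂y - ∂(3*x^2 + y*z + z^2)/∂z = -y + z
Assembling: d(omega) = (6*x - z) dx ∧ dy + (4*x - y - z) dx ∧ dz + (-y + z) dy ∧ dz.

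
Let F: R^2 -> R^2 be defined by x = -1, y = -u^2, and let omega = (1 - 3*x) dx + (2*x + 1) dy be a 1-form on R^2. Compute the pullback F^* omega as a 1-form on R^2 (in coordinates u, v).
F^* omega = (2*u) du

Using F^*(f dg) = (f ∘ F) d(g ∘ F), substitute each coordinate x_i by F_i(u, v) in f_i, and replace dx_i by d F_i = (∂F_i/∂u) du + (∂F_i/∂v) dv.
  For the x component: f_1(F) = 4; d F_1 = (0) du + (0) dv
  For the y component: f_2(F) = -1; d F_2 = (-2*u) du + (0) dv
Combining and collecting du, dv coefficients:
  coeff of du: 2*u
  coeff of dv: 0
F^* omega = (2*u) du.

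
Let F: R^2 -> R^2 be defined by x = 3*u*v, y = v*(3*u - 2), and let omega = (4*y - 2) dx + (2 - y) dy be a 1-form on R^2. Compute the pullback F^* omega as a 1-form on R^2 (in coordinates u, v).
F^* omega = (v^2*(27*u - 18)) du + (27*u^2*v - 12*u*v - 4*v - 4) dv

Using F^*(f dg) = (f ∘ F) d(g ∘ F), substitute each coordinate x_i by F_i(u, v) in f_i, and replace dx_i by d F_i = (∂F_i/∂u) du + (∂F_i/∂v) dv.
  For the x component: f_1(F) = 12*u*v - 8*v - 2; d F_1 = (3*v) du + (3*u) dv
  For the y component: f_2(F) = -3*u*v + 2*v + 2; d F_2 = (3*v) du + (3*u - 2) dv
Combining and collecting du, dv coefficients:
  coeff of du: v^2*(27*u - 18)
  coeff of dv: 27*u^2*v - 12*u*v - 4*v - 4
F^* omega = (v^2*(27*u - 18)) du + (27*u^2*v - 12*u*v - 4*v - 4) dv.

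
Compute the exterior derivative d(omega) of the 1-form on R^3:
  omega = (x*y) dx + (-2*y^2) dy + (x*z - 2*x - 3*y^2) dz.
d(omega) = (-x) dx ∧ dy + (z - 2) dx ∧ dz + (-6*y) dy ∧ dz

For a 1-form omega = sum_i f_i dx_i, the exterior derivative is
  d(omega) = sum_{i < j} (∂f_j/∂x_i - ∂f_i/∂x_j) dx_i ∧ dx_j.
  coefficient of dx ∧ dy: ∂f_2/∂x - ∂f_1/∂y = ∂(-2*y^2)/∂x - ∂(x*y)/∂y = -x
  coefficient of dx ∧ dz: ∂f_3/∂x - ∂f_1/∂z = ∂(x*z - 2*x - 3*y^2)/∂x - ∂(x*y)/∂z = z - 2
  coefficient of dy ∧ dz: ∂f_3/∂y - ∂f_2/∂z = ∂(x*z - 2*x - 3*y^2)/∂y - ∂(-2*y^2)/∂z = -6*y
Assembling: d(omega) = (-x) dx ∧ dy + (z - 2) dx ∧ dz + (-6*y) dy ∧ dz.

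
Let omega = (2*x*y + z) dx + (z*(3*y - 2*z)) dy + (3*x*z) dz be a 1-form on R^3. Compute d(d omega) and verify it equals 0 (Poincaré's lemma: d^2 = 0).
d(d omega) = 0

Step 1: d omega = sum_{i<j} (∂f_j/∂x_i - ∂f_i/∂x_j) dx_i ∧ dx_j:
  coeff of dx ∧ dy: -2*x
  coeff of dx ∧ dz: 3*z - 1
  coeff of dy ∧ dz: -3*y + 4*z
Step 2: Apply d again to each 2-form coefficient. The only possible 3-form in R^3 is dx ∧ dy ∧ dz, with coefficient
  ∂(coeff of dy∧dz)/∂x - ∂(coeff of dx∧dz)/∂y + ∂(coeff of dx∧dy)/∂z
  = ∂/∂x (-3*y + 4*z) - ∂/∂y (3*z - 1) + ∂/∂z (-2*x).
Each of these terms simplifies to sums of mixed partials that cancel in pairs. The result is 0 (by equality of mixed partials for smooth functions — Schwarz / Clairaut).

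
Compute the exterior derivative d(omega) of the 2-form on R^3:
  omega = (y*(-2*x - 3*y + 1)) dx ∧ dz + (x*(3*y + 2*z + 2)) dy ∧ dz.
d(omega) = (2*x + 9*y + 2*z + 1) dx ∧ dy ∧ dz

For a 2-form omega = sum_{i<j} g_{ij} dx_i ∧ dx_j, the exterior derivative is
  d(omega) = sum_{i<j} d(g_{ij}) ∧ dx_i ∧ dx_j = sum_{i<j, k} (∂g_{ij}/∂x_k) dx_k ∧ dx_i ∧ dx_j.
Expand each term, using dx_k ∧ dx_i ∧ dx_j = sgn(permutation) dx_{(a)} ∧ dx_{(b)} ∧ dx_{(c)} with (a < b < c) sorted:
  d(y*(-2*x - 3*y + 1)) includes (∂/∂y)(y*(-2*x - 3*y + 1)) dy = (-2*x - 6*y + 1) dy, which multiplied by dx ∧ dz gives (2*x + 6*y - 1) dx ∧ dy ∧ dz
  d(x*(3*y + 2*z + 2)) includes (∂/∂x)(x*(3*y + 2*z + 2)) dx = (3*y + 2*z + 2) dx, which multiplied by dy ∧ dz gives (3*y + 2*z + 2) dx ∧ dy ∧ dz
Collecting like 3-forms: d(omega) = (2*x + 9*y + 2*z + 1) dx ∧ dy ∧ dz.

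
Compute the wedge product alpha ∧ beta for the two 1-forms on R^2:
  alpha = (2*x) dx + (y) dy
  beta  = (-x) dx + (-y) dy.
alpha ∧ beta = (-x*y) dx ∧ dy

Distribute the wedge, using dx_i ∧ dx_j = -dx_j ∧ dx_i and dx_i ∧ dx_i = 0. For each pair (i, j) with i < j, the coefficient of dx_i ∧ dx_j in alpha ∧ beta is (alpha_i * beta_j - alpha_j * beta_i). Collecting: alpha ∧ beta = (-x*y) dx ∧ dy.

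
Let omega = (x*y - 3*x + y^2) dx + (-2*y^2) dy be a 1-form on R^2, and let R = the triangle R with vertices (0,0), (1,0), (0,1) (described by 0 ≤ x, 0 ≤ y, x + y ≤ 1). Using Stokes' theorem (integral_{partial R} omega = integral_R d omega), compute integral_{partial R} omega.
integral_(partial R) omega = -1/2

Stokes: integral_partial_R omega = integral_R d omega with d omega = (∂Q/∂x - ∂P/∂y) dx ∧ dy.
  ∂Q/∂x = 0
  ∂P/∂y = x + 2*y
  integrand = ∂Q/∂x - ∂P/∂y = -x - 2*y.
Integrating over R: integral_0^1 integral_0^{1-x} (-x - 2*y) dy dx = -1/2.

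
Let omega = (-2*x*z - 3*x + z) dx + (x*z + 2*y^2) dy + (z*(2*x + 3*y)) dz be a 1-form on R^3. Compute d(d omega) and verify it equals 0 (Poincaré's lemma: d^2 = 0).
d(d omega) = 0

Step 1: d omega = sum_{i<j} (∂f_j/∂x_i - ∂f_i/∂x_j) dx_i ∧ dx_j:
  coeff of dx ∧ dy: z
  coeff of dx ∧ dz: 2*x + 2*z - 1
  coeff of dy ∧ dz: -x + 3*z
Step 2: Apply d again to each 2-form coefficient. The only possible 3-form in R^3 is dx ∧ dy ∧ dz, with coefficient
  ∂(coeff of dy∧dz)/∂x - ∂(coeff of dx∧dz)/∂y + ∂(coeff of dx∧dy)/∂z
  = ∂/∂x (-x + 3*z) - ∂/∂y (2*x + 2*z - 1) + ∂/∂z (z).
Each of these terms simplifies to sums of mixed partials that cancel in pairs. The result is 0 (by equality of mixed partials for smooth functions — Schwarz / Clairaut).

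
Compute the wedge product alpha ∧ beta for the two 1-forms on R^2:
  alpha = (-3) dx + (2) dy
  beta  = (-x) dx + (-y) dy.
alpha ∧ beta = (2*x + 3*y) dx ∧ dy

Distribute the wedge, using dx_i ∧ dx_j = -dx_j ∧ dx_i and dx_i ∧ dx_i = 0. For each pair (i, j) with i < j, the coefficient of dx_i ∧ dx_j in alpha ∧ beta is (alpha_i * beta_j - alpha_j * beta_i). Collecting: alpha ∧ beta = (2*x + 3*y) dx ∧ dy.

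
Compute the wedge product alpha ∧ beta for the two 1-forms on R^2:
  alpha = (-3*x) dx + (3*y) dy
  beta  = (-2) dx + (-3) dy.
alpha ∧ beta = (9*x + 6*y) dx ∧ dy

Distribute the wedge, using dx_i ∧ dx_j = -dx_j ∧ dx_i and dx_i ∧ dx_i = 0. For each pair (i, j) with i < j, the coefficient of dx_i ∧ dx_j in alpha ∧ beta is (alpha_i * beta_j - alpha_j * beta_i). Collecting: alpha ∧ beta = (9*x + 6*y) dx ∧ dy.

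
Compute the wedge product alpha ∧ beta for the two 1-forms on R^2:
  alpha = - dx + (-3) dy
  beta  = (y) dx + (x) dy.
alpha ∧ beta = (-x + 3*y) dx ∧ dy

Distribute the wedge, using dx_i ∧ dx_j = -dx_j ∧ dx_i and dx_i ∧ dx_i = 0. For each pair (i, j) with i < j, the coefficient of dx_i ∧ dx_j in alpha ∧ beta is (alpha_i * beta_j - alpha_j * beta_i). Collecting: alpha ∧ beta = (-x + 3*y) dx ∧ dy.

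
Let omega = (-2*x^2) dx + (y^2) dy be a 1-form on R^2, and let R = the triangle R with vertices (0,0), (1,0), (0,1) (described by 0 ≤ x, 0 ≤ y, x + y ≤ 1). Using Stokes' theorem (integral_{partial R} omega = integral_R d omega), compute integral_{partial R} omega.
integral_(partial R) omega = 0

Stokes: integral_partial_R omega = integral_R d omega with d omega = (∂Q/∂x - ∂P/∂y) dx ∧ dy.
  ∂Q/∂x = 0
  ∂P/∂y = 0
  integrand = ∂Q/∂x - ∂P/∂y = 0.
Integrating over R: integral_0^1 integral_0^{1-x} (0) dy dx = 0.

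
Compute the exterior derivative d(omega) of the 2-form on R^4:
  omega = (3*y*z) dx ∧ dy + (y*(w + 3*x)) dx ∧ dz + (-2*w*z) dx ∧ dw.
d(omega) = (-w - 3*x + 3*y) dx ∧ dy ∧ dz + (2*w + y) dx ∧ dz ∧ dw

For a 2-form omega = sum_{i<j} g_{ij} dx_i ∧ dx_j, the exterior derivative is
  d(omega) = sum_{i<j} d(g_{ij}) ∧ dx_i ∧ dx_j = sum_{i<j, k} (∂g_{ij}/∂x_k) dx_k ∧ dx_i ∧ dx_j.
Expand each term, using dx_k ∧ dx_i ∧ dx_j = sgn(permutation) dx_{(a)} ∧ dx_{(b)} ∧ dx_{(c)} with (a < b < c) sorted:
  d(3*y*z) includes (∂/∂z)(3*y*z) dz = (3*y) dz, which multiplied by dx ∧ dy gives (3*y) dx ∧ dy ∧ dz
  d(y*(w + 3*x)) includes (∂/∂y)(y*(w + 3*x)) dy = (w + 3*x) dy, which multiplied by dx ∧ dz gives (-w - 3*x) dx ∧ dy ∧ dz
  d(y*(w + 3*x)) includes (∂/∂w)(y*(w + 3*x)) dw = (y) dw, which multiplied by dx ∧ dz gives (y) dx ∧ dz ∧ dw
  d(-2*w*z) includes (∂/∂z)(-2*w*z) dz = (-2*w) dz, which multiplied by dx ∧ dw gives (2*w) dx ∧ dz ∧ dw
Collecting like 3-forms: d(omega) = (-w - 3*x + 3*y) dx ∧ dy ∧ dz + (2*w + y) dx ∧ dz ∧ dw.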